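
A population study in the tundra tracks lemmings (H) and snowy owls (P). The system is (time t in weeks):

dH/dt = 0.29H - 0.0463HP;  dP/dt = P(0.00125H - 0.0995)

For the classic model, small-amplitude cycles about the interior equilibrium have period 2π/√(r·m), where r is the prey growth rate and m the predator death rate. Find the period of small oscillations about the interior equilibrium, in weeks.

T ≈ 37 weeks

Here r = 0.29 and m = 0.0995, so r·m = 0.0289.
ω = √0.0289 = 0.17 per week, hence T = 2π/ω ≈ 37 weeks.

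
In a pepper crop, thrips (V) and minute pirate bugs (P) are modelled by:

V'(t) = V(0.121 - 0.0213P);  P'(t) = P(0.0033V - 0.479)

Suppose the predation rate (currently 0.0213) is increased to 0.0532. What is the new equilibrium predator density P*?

P* ≈ 2.27

At the interior fixed point, setting dV/dt = 0 with V > 0 fixes P* = (prey growth rate)/(VP coefficient) — independent of the other coefficients.
With the change, P* = 0.121/0.0532 = 2.27; it falls from 5.68.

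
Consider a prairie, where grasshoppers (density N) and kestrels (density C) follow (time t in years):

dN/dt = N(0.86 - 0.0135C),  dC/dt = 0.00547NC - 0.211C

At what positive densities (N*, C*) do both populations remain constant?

N* ≈ 38.6, C* ≈ 63.7

Set dC/dt = 0 with C > 0: 0.00547N - 0.211 = 0, so N* = 0.211/0.00547 = 38.6.
Set dN/dt = 0 with N > 0: 0.86 - 0.0135C = 0, so C* = 0.86/0.0135 = 63.7.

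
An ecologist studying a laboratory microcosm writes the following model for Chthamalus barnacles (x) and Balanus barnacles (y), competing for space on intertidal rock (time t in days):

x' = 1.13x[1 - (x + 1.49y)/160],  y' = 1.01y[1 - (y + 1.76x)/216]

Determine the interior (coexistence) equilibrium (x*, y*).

Setting both brackets to zero gives the nullclines x + 1.49y = 160 and 1.76x + y = 216.
Substituting y = 216 - 1.76x into the first: x(1 - 1.49·1.76) = 160 - 1.49·216.
So x* = -162/-1.62 = 99.8, and then y* = 216 - 1.76·99.8 = 40.4.

x* ≈ 99.8, y* ≈ 40.4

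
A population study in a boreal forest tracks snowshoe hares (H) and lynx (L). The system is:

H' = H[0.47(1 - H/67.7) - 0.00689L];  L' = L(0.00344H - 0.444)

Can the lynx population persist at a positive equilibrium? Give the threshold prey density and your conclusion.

The predator equation gives dL/dt > 0 only when H > 0.444/0.00344 = 129.
Without the predator, H → K = 67.7. Since 67.7 < 129, the predator cannot invade.

Threshold H = 129; K < 129, so no, the predator goes extinct.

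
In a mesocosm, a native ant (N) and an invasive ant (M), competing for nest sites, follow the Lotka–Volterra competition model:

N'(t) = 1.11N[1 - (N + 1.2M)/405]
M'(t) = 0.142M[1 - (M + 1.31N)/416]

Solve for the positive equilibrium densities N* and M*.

N* ≈ 165, M* ≈ 200

Setting both brackets to zero gives the nullclines N + 1.2M = 405 and 1.31N + M = 416.
Substituting M = 416 - 1.31N into the first: N(1 - 1.2·1.31) = 405 - 1.2·416.
So N* = -94.2/-0.572 = 165, and then M* = 416 - 1.31·165 = 200.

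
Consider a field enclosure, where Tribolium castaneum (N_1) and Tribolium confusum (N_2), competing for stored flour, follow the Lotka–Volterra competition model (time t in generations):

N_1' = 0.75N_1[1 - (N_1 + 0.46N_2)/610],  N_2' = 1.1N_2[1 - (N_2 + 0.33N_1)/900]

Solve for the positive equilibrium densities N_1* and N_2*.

N_1* ≈ 231, N_2* ≈ 824

Setting both brackets to zero gives the nullclines N_1 + 0.46N_2 = 610 and 0.33N_1 + N_2 = 900.
Substituting N_2 = 900 - 0.33N_1 into the first: N_1(1 - 0.46·0.33) = 610 - 0.46·900.
So N_1* = 196/0.848 = 231, and then N_2* = 900 - 0.33·231 = 824.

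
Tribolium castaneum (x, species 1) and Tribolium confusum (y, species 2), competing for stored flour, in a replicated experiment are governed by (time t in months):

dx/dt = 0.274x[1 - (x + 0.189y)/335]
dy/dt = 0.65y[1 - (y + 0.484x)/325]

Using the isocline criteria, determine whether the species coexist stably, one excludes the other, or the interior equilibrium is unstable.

Compare the nullcline intercepts: K1/α12 = 335/0.189 = 1770 > K2 = 325; K2/α21 = 325/0.484 = 671 > K1 = 335.
Since both inequalities hold, each species can invade when rare, so the interior equilibrium is stable.

stable coexistence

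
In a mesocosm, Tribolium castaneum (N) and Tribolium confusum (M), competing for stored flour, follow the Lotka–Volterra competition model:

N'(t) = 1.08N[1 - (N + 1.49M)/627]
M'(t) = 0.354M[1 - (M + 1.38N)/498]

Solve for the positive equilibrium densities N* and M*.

Setting both brackets to zero gives the nullclines N + 1.49M = 627 and 1.38N + M = 498.
Substituting M = 498 - 1.38N into the first: N(1 - 1.49·1.38) = 627 - 1.49·498.
So N* = -115/-1.06 = 109, and then M* = 498 - 1.38·109 = 348.

N* ≈ 109, M* ≈ 348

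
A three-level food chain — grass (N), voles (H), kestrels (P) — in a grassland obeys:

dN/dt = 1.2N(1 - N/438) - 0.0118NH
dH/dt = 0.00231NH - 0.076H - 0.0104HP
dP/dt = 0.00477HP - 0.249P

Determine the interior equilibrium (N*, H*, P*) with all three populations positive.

N* ≈ 213, H* ≈ 52.2, P* ≈ 40

From dP/dt = 0: 0.00477H* = 0.249, so H* = 52.2.
From dN/dt = 0: 1.2(1 - N*/438) = 0.0118·52.2, giving N* = 438·(1 - 0.513) = 213.
From dH/dt = 0: 0.00231·213 - 0.076 = 0.0104P*, so P* = 0.416/0.0104 = 40.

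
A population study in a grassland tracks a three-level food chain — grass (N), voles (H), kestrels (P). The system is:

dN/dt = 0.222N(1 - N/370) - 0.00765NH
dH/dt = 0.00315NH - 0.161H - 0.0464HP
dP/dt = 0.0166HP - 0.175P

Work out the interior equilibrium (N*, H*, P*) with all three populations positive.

From dP/dt = 0: 0.0166H* = 0.175, so H* = 10.5.
From dN/dt = 0: 0.222(1 - N*/370) = 0.00765·10.5, giving N* = 370·(1 - 0.363) = 236.
From dH/dt = 0: 0.00315·236 - 0.161 = 0.0464P*, so P* = 0.581/0.0464 = 12.5.

N* ≈ 236, H* ≈ 10.5, P* ≈ 12.5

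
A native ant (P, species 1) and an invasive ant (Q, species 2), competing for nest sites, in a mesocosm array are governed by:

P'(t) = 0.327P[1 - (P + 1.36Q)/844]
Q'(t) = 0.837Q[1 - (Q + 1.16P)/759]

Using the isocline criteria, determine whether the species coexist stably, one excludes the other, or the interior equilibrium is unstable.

Compare the nullcline intercepts: K1/α12 = 844/1.36 = 621 < K2 = 759; K2/α21 = 759/1.16 = 654 < K1 = 844.
Since both are reversed, neither can invade when rare; the interior point is a saddle.

unstable coexistence (outcome depends on initial conditions)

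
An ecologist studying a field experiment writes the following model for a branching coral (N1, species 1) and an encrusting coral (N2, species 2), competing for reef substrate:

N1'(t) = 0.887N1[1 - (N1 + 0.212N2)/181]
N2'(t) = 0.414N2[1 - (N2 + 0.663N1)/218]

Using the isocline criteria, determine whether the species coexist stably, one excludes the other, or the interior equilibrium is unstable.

Compare the nullcline intercepts: K1/α12 = 181/0.212 = 854 > K2 = 218; K2/α21 = 218/0.663 = 329 > K1 = 181.
Since both inequalities hold, each species can invade when rare, so the interior equilibrium is stable.

stable coexistence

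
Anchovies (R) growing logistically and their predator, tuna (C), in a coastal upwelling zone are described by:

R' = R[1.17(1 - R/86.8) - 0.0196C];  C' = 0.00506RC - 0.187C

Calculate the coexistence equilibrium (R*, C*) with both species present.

R* ≈ 37, C* ≈ 34.3

From dC/dt = 0 with C > 0: 0.00506R* = 0.187, so R* = 37.
Substitute into dR/dt = 0: 1.17(1 - 37/86.8) = 0.0196C*.
The bracket is 0.574, giving C* = 0.672/0.0196 = 34.3.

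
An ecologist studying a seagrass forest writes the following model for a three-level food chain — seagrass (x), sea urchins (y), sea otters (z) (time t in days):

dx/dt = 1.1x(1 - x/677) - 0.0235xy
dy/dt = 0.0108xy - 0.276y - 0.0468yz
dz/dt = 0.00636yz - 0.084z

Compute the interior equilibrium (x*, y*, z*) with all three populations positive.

From dz/dt = 0: 0.00636y* = 0.084, so y* = 13.2.
From dx/dt = 0: 1.1(1 - x*/677) = 0.0235·13.2, giving x* = 677·(1 - 0.282) = 486.
From dy/dt = 0: 0.0108·486 - 0.276 = 0.0468z*, so z* = 4.97/0.0468 = 106.

x* ≈ 486, y* ≈ 13.2, z* ≈ 106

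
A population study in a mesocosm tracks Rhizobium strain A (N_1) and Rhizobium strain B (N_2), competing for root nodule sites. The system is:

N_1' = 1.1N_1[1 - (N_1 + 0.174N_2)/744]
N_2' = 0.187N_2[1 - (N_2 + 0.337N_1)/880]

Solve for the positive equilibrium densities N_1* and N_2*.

Setting both brackets to zero gives the nullclines N_1 + 0.174N_2 = 744 and 0.337N_1 + N_2 = 880.
Substituting N_2 = 880 - 0.337N_1 into the first: N_1(1 - 0.174·0.337) = 744 - 0.174·880.
So N_1* = 591/0.941 = 628, and then N_2* = 880 - 0.337·628 = 668.

N_1* ≈ 628, N_2* ≈ 668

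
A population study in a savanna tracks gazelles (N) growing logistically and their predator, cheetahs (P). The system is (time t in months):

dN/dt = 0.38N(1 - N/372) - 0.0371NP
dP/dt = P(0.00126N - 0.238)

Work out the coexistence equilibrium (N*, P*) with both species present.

N* ≈ 189, P* ≈ 5.04

From dP/dt = 0 with P > 0: 0.00126N* = 0.238, so N* = 189.
Substitute into dN/dt = 0: 0.38(1 - 189/372) = 0.0371P*.
The bracket is 0.492, giving P* = 0.187/0.0371 = 5.04.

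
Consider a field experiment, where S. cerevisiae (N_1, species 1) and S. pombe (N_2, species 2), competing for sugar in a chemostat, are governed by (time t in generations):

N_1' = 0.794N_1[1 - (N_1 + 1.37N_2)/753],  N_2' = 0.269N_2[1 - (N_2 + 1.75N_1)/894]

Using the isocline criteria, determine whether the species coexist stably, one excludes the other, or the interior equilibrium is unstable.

unstable coexistence (outcome depends on initial conditions)

Compare the nullcline intercepts: K1/α12 = 753/1.37 = 550 < K2 = 894; K2/α21 = 894/1.75 = 511 < K1 = 753.
Since both are reversed, neither can invade when rare; the interior point is a saddle.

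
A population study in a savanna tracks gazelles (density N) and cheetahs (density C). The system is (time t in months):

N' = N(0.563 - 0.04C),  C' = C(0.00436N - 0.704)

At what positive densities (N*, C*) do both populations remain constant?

N* ≈ 161, C* ≈ 14.1

Set dC/dt = 0 with C > 0: 0.00436N - 0.704 = 0, so N* = 0.704/0.00436 = 161.
Set dN/dt = 0 with N > 0: 0.563 - 0.04C = 0, so C* = 0.563/0.04 = 14.1.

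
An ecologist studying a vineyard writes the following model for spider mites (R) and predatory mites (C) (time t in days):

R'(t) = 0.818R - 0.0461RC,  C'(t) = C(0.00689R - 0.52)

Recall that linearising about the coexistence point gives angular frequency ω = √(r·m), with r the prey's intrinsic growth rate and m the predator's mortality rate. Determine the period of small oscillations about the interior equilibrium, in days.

T ≈ 9.63 days

Here r = 0.818 and m = 0.52, so r·m = 0.425.
ω = √0.425 = 0.652 per day, hence T = 2π/ω ≈ 9.63 days.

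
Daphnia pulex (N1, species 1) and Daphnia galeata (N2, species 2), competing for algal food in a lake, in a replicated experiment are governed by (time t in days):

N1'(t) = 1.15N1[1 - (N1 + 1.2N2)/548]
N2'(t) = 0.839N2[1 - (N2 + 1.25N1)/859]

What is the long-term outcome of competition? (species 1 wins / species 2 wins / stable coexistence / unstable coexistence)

Compare the nullcline intercepts: K1/α12 = 548/1.2 = 457 < K2 = 859; K2/α21 = 859/1.25 = 687 > K1 = 548.
Since the inequalities point opposite ways, species 2 can invade but species 1 cannot.

species 2 excludes species 1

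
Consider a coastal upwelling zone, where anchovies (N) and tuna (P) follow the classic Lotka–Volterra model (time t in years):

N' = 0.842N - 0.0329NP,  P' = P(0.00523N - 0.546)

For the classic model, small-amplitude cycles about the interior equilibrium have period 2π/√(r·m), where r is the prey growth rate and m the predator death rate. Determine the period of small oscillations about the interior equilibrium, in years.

T ≈ 9.27 years

Here r = 0.842 and m = 0.546, so r·m = 0.46.
ω = √0.46 = 0.678 per year, hence T = 2π/ω ≈ 9.27 years.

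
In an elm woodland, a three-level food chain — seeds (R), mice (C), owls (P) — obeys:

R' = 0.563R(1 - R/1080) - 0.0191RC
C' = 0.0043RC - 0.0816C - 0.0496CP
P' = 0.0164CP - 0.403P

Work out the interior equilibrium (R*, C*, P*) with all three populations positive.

From dP/dt = 0: 0.0164C* = 0.403, so C* = 24.6.
From dR/dt = 0: 0.563(1 - R*/1080) = 0.0191·24.6, giving R* = 1080·(1 - 0.834) = 180.
From dC/dt = 0: 0.0043·180 - 0.0816 = 0.0496P*, so P* = 0.691/0.0496 = 13.9.

R* ≈ 180, C* ≈ 24.6, P* ≈ 13.9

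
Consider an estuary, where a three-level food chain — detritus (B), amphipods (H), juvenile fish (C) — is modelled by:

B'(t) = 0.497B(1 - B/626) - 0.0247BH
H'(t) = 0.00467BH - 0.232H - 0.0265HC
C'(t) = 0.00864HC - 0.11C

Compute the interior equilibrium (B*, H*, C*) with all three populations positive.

B* ≈ 230, H* ≈ 12.7, C* ≈ 31.8

From dC/dt = 0: 0.00864H* = 0.11, so H* = 12.7.
From dB/dt = 0: 0.497(1 - B*/626) = 0.0247·12.7, giving B* = 626·(1 - 0.633) = 230.
From dH/dt = 0: 0.00467·230 - 0.232 = 0.0265C*, so C* = 0.842/0.0265 = 31.8.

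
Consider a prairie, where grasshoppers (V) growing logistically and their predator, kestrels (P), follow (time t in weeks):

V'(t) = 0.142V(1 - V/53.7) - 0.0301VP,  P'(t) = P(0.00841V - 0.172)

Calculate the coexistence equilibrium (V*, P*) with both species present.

V* ≈ 20.5, P* ≈ 2.92

From dP/dt = 0 with P > 0: 0.00841V* = 0.172, so V* = 20.5.
Substitute into dV/dt = 0: 0.142(1 - 20.5/53.7) = 0.0301P*.
The bracket is 0.619, giving P* = 0.0879/0.0301 = 2.92.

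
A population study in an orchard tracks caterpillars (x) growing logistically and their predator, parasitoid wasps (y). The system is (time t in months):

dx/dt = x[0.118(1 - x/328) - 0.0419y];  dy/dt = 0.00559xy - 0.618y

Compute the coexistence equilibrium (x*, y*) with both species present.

x* ≈ 111, y* ≈ 1.87

From dy/dt = 0 with y > 0: 0.00559x* = 0.618, so x* = 111.
Substitute into dx/dt = 0: 0.118(1 - 111/328) = 0.0419y*.
The bracket is 0.663, giving y* = 0.0782/0.0419 = 1.87.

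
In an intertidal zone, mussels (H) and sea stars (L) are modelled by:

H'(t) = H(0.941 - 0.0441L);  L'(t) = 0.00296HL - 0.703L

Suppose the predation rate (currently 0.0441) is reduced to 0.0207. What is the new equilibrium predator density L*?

At the interior fixed point, setting dH/dt = 0 with H > 0 fixes L* = (prey growth rate)/(HL coefficient) — independent of the other coefficients.
With the change, L* = 0.941/0.0207 = 45.5; it rises from 21.3.

L* ≈ 45.5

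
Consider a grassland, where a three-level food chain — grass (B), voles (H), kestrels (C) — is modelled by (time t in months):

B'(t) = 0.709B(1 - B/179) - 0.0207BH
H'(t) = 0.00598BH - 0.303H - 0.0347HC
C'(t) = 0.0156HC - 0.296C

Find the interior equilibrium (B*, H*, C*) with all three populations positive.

B* ≈ 79.8, H* ≈ 19, C* ≈ 5.03

From dC/dt = 0: 0.0156H* = 0.296, so H* = 19.
From dB/dt = 0: 0.709(1 - B*/179) = 0.0207·19, giving B* = 179·(1 - 0.554) = 79.8.
From dH/dt = 0: 0.00598·79.8 - 0.303 = 0.0347C*, so C* = 0.174/0.0347 = 5.03.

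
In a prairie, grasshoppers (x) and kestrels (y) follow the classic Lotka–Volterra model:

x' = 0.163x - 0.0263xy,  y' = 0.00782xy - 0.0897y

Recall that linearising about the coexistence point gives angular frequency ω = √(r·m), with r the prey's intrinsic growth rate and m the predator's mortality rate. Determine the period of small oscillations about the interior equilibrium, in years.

Here r = 0.163 and m = 0.0897, so r·m = 0.0146.
ω = √0.0146 = 0.121 per year, hence T = 2π/ω ≈ 52 years.

T ≈ 52 years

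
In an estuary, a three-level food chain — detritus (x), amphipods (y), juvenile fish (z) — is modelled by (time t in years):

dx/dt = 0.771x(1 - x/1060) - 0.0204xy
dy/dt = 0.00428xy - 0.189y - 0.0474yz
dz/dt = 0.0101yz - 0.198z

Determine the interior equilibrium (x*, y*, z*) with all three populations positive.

From dz/dt = 0: 0.0101y* = 0.198, so y* = 19.6.
From dx/dt = 0: 0.771(1 - x*/1060) = 0.0204·19.6, giving x* = 1060·(1 - 0.519) = 510.
From dy/dt = 0: 0.00428·510 - 0.189 = 0.0474z*, so z* = 1.99/0.0474 = 42.1.

x* ≈ 510, y* ≈ 19.6, z* ≈ 42.1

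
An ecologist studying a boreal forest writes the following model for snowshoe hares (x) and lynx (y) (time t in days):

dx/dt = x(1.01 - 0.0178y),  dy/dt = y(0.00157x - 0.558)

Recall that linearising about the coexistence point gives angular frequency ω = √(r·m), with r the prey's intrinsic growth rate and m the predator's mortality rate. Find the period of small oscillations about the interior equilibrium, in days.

T ≈ 8.37 days

Here r = 1.01 and m = 0.558, so r·m = 0.564.
ω = √0.564 = 0.751 per day, hence T = 2π/ω ≈ 8.37 days.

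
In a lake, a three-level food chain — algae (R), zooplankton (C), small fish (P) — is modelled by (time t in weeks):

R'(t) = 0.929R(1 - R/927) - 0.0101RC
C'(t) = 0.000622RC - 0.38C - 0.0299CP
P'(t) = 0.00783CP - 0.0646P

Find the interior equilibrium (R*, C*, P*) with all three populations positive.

From dP/dt = 0: 0.00783C* = 0.0646, so C* = 8.25.
From dR/dt = 0: 0.929(1 - R*/927) = 0.0101·8.25, giving R* = 927·(1 - 0.0897) = 844.
From dC/dt = 0: 0.000622·844 - 0.38 = 0.0299P*, so P* = 0.145/0.0299 = 4.85.

R* ≈ 844, C* ≈ 8.25, P* ≈ 4.85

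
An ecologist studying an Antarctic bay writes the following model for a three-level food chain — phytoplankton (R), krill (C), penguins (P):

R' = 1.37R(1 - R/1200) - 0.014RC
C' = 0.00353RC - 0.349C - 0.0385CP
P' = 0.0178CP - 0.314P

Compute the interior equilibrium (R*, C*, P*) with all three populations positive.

R* ≈ 984, C* ≈ 17.6, P* ≈ 81.1

From dP/dt = 0: 0.0178C* = 0.314, so C* = 17.6.
From dR/dt = 0: 1.37(1 - R*/1200) = 0.014·17.6, giving R* = 1200·(1 - 0.18) = 984.
From dC/dt = 0: 0.00353·984 - 0.349 = 0.0385P*, so P* = 3.12/0.0385 = 81.1.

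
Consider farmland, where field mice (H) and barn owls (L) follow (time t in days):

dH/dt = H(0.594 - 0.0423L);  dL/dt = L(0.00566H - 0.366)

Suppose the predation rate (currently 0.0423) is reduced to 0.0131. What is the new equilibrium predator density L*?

L* ≈ 45.3

At the interior fixed point, setting dH/dt = 0 with H > 0 fixes L* = (prey growth rate)/(HL coefficient) — independent of the other coefficients.
With the change, L* = 0.594/0.0131 = 45.3; it rises from 14.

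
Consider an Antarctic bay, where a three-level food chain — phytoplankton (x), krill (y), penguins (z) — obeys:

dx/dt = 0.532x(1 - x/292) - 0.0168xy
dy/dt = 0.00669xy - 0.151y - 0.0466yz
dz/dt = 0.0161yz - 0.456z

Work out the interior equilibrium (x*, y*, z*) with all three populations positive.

x* ≈ 30.8, y* ≈ 28.3, z* ≈ 1.19

From dz/dt = 0: 0.0161y* = 0.456, so y* = 28.3.
From dx/dt = 0: 0.532(1 - x*/292) = 0.0168·28.3, giving x* = 292·(1 - 0.894) = 30.8.
From dy/dt = 0: 0.00669·30.8 - 0.151 = 0.0466z*, so z* = 0.0553/0.0466 = 1.19.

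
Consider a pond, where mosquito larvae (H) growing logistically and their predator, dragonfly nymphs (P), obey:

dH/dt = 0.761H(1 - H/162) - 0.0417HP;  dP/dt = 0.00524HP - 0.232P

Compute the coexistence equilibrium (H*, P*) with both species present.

From dP/dt = 0 with P > 0: 0.00524H* = 0.232, so H* = 44.3.
Substitute into dH/dt = 0: 0.761(1 - 44.3/162) = 0.0417P*.
The bracket is 0.727, giving P* = 0.553/0.0417 = 13.3.

H* ≈ 44.3, P* ≈ 13.3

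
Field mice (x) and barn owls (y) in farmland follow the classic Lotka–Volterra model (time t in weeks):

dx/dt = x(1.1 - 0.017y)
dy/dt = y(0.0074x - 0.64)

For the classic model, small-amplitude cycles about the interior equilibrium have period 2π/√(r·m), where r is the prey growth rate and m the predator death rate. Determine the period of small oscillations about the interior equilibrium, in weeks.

T ≈ 7.49 weeks

Here r = 1.1 and m = 0.64, so r·m = 0.704.
ω = √0.704 = 0.839 per week, hence T = 2π/ω ≈ 7.49 weeks.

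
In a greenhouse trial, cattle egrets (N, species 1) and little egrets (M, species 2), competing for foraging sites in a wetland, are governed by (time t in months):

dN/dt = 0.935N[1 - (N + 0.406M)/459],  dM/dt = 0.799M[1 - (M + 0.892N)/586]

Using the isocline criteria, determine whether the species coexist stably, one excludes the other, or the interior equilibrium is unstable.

Compare the nullcline intercepts: K1/α12 = 459/0.406 = 1130 > K2 = 586; K2/α21 = 586/0.892 = 657 > K1 = 459.
Since both inequalities hold, each species can invade when rare, so the interior equilibrium is stable.

stable coexistence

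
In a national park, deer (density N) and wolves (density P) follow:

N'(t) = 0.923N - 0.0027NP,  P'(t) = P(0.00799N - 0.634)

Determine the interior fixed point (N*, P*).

Set dP/dt = 0 with P > 0: 0.00799N - 0.634 = 0, so N* = 0.634/0.00799 = 79.3.
Set dN/dt = 0 with N > 0: 0.923 - 0.0027P = 0, so P* = 0.923/0.0027 = 342.

N* ≈ 79.3, P* ≈ 342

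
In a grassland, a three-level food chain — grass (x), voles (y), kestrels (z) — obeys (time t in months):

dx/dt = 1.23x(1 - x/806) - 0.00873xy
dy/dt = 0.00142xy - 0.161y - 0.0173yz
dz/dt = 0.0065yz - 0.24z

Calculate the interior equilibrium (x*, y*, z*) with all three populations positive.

x* ≈ 595, y* ≈ 36.9, z* ≈ 39.5

From dz/dt = 0: 0.0065y* = 0.24, so y* = 36.9.
From dx/dt = 0: 1.23(1 - x*/806) = 0.00873·36.9, giving x* = 806·(1 - 0.262) = 595.
From dy/dt = 0: 0.00142·595 - 0.161 = 0.0173z*, so z* = 0.684/0.0173 = 39.5.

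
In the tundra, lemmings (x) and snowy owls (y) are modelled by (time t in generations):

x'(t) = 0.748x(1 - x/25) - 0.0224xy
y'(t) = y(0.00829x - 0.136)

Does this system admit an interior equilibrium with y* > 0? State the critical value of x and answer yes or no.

Threshold x = 16.4; K > 16.4, so yes, the predator persists.

The predator equation gives dy/dt > 0 only when x > 0.136/0.00829 = 16.4.
Without the predator, x → K = 25. Since 25 > 16.4, the predator can invade and persist.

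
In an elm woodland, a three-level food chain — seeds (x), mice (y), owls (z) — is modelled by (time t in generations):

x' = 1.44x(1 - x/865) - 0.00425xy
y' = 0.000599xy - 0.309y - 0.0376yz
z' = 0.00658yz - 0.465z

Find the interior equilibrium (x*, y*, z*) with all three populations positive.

From dz/dt = 0: 0.00658y* = 0.465, so y* = 70.7.
From dx/dt = 0: 1.44(1 - x*/865) = 0.00425·70.7, giving x* = 865·(1 - 0.209) = 685.
From dy/dt = 0: 0.000599·685 - 0.309 = 0.0376z*, so z* = 0.101/0.0376 = 2.69.

x* ≈ 685, y* ≈ 70.7, z* ≈ 2.69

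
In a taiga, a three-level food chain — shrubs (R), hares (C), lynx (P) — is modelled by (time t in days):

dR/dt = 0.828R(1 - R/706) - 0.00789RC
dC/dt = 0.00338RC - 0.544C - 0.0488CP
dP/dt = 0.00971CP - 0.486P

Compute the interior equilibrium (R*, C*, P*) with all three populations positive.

R* ≈ 369, C* ≈ 50.1, P* ≈ 14.4

From dP/dt = 0: 0.00971C* = 0.486, so C* = 50.1.
From dR/dt = 0: 0.828(1 - R*/706) = 0.00789·50.1, giving R* = 706·(1 - 0.477) = 369.
From dC/dt = 0: 0.00338·369 - 0.544 = 0.0488P*, so P* = 0.704/0.0488 = 14.4.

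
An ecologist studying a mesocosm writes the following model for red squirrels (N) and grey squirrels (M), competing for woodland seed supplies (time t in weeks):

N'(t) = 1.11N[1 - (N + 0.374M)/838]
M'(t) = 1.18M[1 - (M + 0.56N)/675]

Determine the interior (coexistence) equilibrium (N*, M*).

Setting both brackets to zero gives the nullclines N + 0.374M = 838 and 0.56N + M = 675.
Substituting M = 675 - 0.56N into the first: N(1 - 0.374·0.56) = 838 - 0.374·675.
So N* = 586/0.791 = 741, and then M* = 675 - 0.56·741 = 260.

N* ≈ 741, M* ≈ 260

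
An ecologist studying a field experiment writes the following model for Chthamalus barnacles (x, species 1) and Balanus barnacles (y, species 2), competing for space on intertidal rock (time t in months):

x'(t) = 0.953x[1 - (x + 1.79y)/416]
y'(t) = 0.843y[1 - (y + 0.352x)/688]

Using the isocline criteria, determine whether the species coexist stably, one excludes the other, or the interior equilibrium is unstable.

species 2 excludes species 1

Compare the nullcline intercepts: K1/α12 = 416/1.79 = 232 < K2 = 688; K2/α21 = 688/0.352 = 1950 > K1 = 416.
Since the inequalities point opposite ways, species 2 can invade but species 1 cannot.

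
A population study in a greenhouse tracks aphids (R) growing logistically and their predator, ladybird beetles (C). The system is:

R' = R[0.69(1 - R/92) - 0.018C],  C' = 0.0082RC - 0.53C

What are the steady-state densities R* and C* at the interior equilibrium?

From dC/dt = 0 with C > 0: 0.0082R* = 0.53, so R* = 64.6.
Substitute into dR/dt = 0: 0.69(1 - 64.6/92) = 0.018C*.
The bracket is 0.297, giving C* = 0.205/0.018 = 11.4.

R* ≈ 64.6, C* ≈ 11.4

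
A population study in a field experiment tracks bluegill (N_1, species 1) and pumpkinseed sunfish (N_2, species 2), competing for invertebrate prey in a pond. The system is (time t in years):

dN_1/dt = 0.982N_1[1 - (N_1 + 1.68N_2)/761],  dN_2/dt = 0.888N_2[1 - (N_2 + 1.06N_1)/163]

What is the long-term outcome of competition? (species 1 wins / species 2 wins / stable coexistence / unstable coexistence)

Compare the nullcline intercepts: K1/α12 = 761/1.68 = 453 > K2 = 163; K2/α21 = 163/1.06 = 154 < K1 = 761.
Since the inequalities point opposite ways, species 1 can invade but species 2 cannot.

species 1 excludes species 2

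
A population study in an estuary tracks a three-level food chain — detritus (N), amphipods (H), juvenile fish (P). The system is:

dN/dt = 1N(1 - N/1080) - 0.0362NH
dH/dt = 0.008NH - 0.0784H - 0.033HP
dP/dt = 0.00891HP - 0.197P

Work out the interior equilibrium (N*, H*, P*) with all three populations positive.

From dP/dt = 0: 0.00891H* = 0.197, so H* = 22.1.
From dN/dt = 0: 1(1 - N*/1080) = 0.0362·22.1, giving N* = 1080·(1 - 0.8) = 216.
From dH/dt = 0: 0.008·216 - 0.0784 = 0.033P*, so P* = 1.65/0.033 = 49.9.

N* ≈ 216, H* ≈ 22.1, P* ≈ 49.9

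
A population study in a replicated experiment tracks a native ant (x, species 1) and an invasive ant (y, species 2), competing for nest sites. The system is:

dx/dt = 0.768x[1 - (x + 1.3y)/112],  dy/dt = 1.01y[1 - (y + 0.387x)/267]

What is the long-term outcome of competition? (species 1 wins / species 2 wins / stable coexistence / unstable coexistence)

Compare the nullcline intercepts: K1/α12 = 112/1.3 = 86.2 < K2 = 267; K2/α21 = 267/0.387 = 690 > K1 = 112.
Since the inequalities point opposite ways, species 2 can invade but species 1 cannot.

species 2 excludes species 1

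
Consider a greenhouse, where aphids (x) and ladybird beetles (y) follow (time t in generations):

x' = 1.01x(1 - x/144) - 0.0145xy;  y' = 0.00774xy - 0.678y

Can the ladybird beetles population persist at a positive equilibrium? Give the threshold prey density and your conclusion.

Threshold x = 87.6; K > 87.6, so yes, the predator persists.

The predator equation gives dy/dt > 0 only when x > 0.678/0.00774 = 87.6.
Without the predator, x → K = 144. Since 144 > 87.6, the predator can invade and persist.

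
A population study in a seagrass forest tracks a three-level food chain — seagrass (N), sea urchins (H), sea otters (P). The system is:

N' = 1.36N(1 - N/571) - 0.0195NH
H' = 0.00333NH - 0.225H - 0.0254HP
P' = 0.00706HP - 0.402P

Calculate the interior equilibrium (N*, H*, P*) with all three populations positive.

N* ≈ 105, H* ≈ 56.9, P* ≈ 4.88

From dP/dt = 0: 0.00706H* = 0.402, so H* = 56.9.
From dN/dt = 0: 1.36(1 - N*/571) = 0.0195·56.9, giving N* = 571·(1 - 0.816) = 105.
From dH/dt = 0: 0.00333·105 - 0.225 = 0.0254P*, so P* = 0.124/0.0254 = 4.88.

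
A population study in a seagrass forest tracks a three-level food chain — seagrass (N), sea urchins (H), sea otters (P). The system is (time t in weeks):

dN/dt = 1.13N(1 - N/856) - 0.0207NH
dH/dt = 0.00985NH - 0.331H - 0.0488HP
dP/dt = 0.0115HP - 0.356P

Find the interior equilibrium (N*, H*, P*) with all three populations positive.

N* ≈ 371, H* ≈ 31, P* ≈ 68

From dP/dt = 0: 0.0115H* = 0.356, so H* = 31.
From dN/dt = 0: 1.13(1 - N*/856) = 0.0207·31, giving N* = 856·(1 - 0.567) = 371.
From dH/dt = 0: 0.00985·371 - 0.331 = 0.0488P*, so P* = 3.32/0.0488 = 68.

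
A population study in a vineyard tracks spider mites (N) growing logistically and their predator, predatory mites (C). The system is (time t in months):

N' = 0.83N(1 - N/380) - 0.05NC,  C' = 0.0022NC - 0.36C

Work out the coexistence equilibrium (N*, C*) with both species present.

N* ≈ 164, C* ≈ 9.45

From dC/dt = 0 with C > 0: 0.0022N* = 0.36, so N* = 164.
Substitute into dN/dt = 0: 0.83(1 - 164/380) = 0.05C*.
The bracket is 0.569, giving C* = 0.473/0.05 = 9.45.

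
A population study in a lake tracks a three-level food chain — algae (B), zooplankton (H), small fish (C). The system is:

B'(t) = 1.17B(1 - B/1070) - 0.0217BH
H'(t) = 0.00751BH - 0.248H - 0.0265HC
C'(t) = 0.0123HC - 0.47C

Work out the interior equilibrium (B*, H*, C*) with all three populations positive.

B* ≈ 312, H* ≈ 38.2, C* ≈ 79

From dC/dt = 0: 0.0123H* = 0.47, so H* = 38.2.
From dB/dt = 0: 1.17(1 - B*/1070) = 0.0217·38.2, giving B* = 1070·(1 - 0.709) = 312.
From dH/dt = 0: 0.00751·312 - 0.248 = 0.0265C*, so C* = 2.09/0.0265 = 79.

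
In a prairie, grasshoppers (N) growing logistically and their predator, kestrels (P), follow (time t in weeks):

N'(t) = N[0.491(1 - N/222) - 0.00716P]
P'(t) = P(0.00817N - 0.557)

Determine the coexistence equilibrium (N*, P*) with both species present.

N* ≈ 68.2, P* ≈ 47.5

From dP/dt = 0 with P > 0: 0.00817N* = 0.557, so N* = 68.2.
Substitute into dN/dt = 0: 0.491(1 - 68.2/222) = 0.00716P*.
The bracket is 0.693, giving P* = 0.34/0.00716 = 47.5.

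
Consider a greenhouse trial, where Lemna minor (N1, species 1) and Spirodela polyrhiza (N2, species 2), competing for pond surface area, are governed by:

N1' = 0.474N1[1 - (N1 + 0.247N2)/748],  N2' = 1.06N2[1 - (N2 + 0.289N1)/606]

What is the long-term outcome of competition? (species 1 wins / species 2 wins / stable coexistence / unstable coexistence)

stable coexistence

Compare the nullcline intercepts: K1/α12 = 748/0.247 = 3030 > K2 = 606; K2/α21 = 606/0.289 = 2100 > K1 = 748.
Since both inequalities hold, each species can invade when rare, so the interior equilibrium is stable.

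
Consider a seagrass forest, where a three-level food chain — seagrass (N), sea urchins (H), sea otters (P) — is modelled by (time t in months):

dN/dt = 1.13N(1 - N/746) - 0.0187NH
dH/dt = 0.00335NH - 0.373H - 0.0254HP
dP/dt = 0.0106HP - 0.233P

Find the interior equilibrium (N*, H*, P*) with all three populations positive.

N* ≈ 475, H* ≈ 22, P* ≈ 47.9

From dP/dt = 0: 0.0106H* = 0.233, so H* = 22.
From dN/dt = 0: 1.13(1 - N*/746) = 0.0187·22, giving N* = 746·(1 - 0.364) = 475.
From dH/dt = 0: 0.00335·475 - 0.373 = 0.0254P*, so P* = 1.22/0.0254 = 47.9.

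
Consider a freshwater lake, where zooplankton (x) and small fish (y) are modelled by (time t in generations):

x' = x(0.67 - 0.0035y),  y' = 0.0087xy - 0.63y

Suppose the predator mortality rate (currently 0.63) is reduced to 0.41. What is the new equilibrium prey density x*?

At the interior fixed point, setting dy/dt = 0 with y > 0 fixes x* = (predator death rate)/(xy coefficient) — independent of the other coefficients.
With the change, x* = 0.41/0.0087 = 47.1; it falls from 72.4.

x* ≈ 47.1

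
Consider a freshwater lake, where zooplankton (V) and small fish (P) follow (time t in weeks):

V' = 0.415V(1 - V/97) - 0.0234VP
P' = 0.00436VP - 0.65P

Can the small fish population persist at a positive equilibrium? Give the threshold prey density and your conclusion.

The predator equation gives dP/dt > 0 only when V > 0.65/0.00436 = 149.
Without the predator, V → K = 97. Since 97 < 149, the predator cannot invade.

Threshold V = 149; K < 149, so no, the predator goes extinct.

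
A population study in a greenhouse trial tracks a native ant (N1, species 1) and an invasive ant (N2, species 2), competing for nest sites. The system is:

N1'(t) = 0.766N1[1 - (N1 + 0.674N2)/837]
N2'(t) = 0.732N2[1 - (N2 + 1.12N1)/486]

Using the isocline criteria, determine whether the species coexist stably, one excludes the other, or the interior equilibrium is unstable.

species 1 excludes species 2

Compare the nullcline intercepts: K1/α12 = 837/0.674 = 1240 > K2 = 486; K2/α21 = 486/1.12 = 434 < K1 = 837.
Since the inequalities point opposite ways, species 1 can invade but species 2 cannot.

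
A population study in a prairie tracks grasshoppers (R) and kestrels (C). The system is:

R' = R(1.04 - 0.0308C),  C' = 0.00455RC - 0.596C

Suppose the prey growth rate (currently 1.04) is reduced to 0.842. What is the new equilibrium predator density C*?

At the interior fixed point, setting dR/dt = 0 with R > 0 fixes C* = (prey growth rate)/(RC coefficient) — independent of the other coefficients.
With the change, C* = 0.842/0.0308 = 27.3; it falls from 33.8.

C* ≈ 27.3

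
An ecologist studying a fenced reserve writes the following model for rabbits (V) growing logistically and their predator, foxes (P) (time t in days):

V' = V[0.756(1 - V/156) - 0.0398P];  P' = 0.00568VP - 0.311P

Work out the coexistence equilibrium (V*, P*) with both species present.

V* ≈ 54.8, P* ≈ 12.3

From dP/dt = 0 with P > 0: 0.00568V* = 0.311, so V* = 54.8.
Substitute into dV/dt = 0: 0.756(1 - 54.8/156) = 0.0398P*.
The bracket is 0.649, giving P* = 0.491/0.0398 = 12.3.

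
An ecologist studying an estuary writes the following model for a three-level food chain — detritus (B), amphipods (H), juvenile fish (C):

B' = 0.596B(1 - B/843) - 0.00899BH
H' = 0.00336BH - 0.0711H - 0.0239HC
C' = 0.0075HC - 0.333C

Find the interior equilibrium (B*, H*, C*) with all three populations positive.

From dC/dt = 0: 0.0075H* = 0.333, so H* = 44.4.
From dB/dt = 0: 0.596(1 - B*/843) = 0.00899·44.4, giving B* = 843·(1 - 0.67) = 278.
From dH/dt = 0: 0.00336·278 - 0.0711 = 0.0239C*, so C* = 0.864/0.0239 = 36.2.

B* ≈ 278, H* ≈ 44.4, C* ≈ 36.2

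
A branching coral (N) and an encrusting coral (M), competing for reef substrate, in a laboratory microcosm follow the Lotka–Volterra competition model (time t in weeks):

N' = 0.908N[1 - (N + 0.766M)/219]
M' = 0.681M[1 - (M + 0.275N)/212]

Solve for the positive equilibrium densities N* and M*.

N* ≈ 71.7, M* ≈ 192

Setting both brackets to zero gives the nullclines N + 0.766M = 219 and 0.275N + M = 212.
Substituting M = 212 - 0.275N into the first: N(1 - 0.766·0.275) = 219 - 0.766·212.
So N* = 56.6/0.789 = 71.7, and then M* = 212 - 0.275·71.7 = 192.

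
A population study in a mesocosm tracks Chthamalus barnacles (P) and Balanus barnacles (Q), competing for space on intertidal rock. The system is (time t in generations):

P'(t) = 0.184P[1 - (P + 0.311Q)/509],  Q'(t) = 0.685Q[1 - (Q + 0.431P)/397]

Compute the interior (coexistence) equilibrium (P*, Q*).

Setting both brackets to zero gives the nullclines P + 0.311Q = 509 and 0.431P + Q = 397.
Substituting Q = 397 - 0.431P into the first: P(1 - 0.311·0.431) = 509 - 0.311·397.
So P* = 386/0.866 = 445, and then Q* = 397 - 0.431·445 = 205.

P* ≈ 445, Q* ≈ 205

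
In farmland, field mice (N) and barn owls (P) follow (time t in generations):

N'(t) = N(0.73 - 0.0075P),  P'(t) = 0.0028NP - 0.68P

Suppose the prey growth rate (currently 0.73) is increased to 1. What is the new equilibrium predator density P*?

At the interior fixed point, setting dN/dt = 0 with N > 0 fixes P* = (prey growth rate)/(NP coefficient) — independent of the other coefficients.
With the change, P* = 1/0.0075 = 133; it rises from 97.3.

P* ≈ 133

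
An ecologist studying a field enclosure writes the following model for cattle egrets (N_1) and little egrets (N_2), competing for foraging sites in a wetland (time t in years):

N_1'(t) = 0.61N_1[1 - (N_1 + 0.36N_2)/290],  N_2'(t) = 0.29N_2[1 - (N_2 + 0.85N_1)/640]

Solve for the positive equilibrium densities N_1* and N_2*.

N_1* ≈ 85.9, N_2* ≈ 567

Setting both brackets to zero gives the nullclines N_1 + 0.36N_2 = 290 and 0.85N_1 + N_2 = 640.
Substituting N_2 = 640 - 0.85N_1 into the first: N_1(1 - 0.36·0.85) = 290 - 0.36·640.
So N_1* = 59.6/0.694 = 85.9, and then N_2* = 640 - 0.85·85.9 = 567.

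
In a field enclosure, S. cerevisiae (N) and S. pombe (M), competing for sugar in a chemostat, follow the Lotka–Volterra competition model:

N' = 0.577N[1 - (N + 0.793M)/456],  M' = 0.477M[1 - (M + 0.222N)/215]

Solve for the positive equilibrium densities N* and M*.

N* ≈ 347, M* ≈ 138

Setting both brackets to zero gives the nullclines N + 0.793M = 456 and 0.222N + M = 215.
Substituting M = 215 - 0.222N into the first: N(1 - 0.793·0.222) = 456 - 0.793·215.
So N* = 286/0.824 = 347, and then M* = 215 - 0.222·347 = 138.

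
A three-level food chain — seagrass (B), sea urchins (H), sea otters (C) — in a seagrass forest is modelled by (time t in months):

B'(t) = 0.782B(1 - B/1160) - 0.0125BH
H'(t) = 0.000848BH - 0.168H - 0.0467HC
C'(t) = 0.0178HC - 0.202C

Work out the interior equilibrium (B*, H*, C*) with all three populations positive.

B* ≈ 950, H* ≈ 11.3, C* ≈ 13.6

From dC/dt = 0: 0.0178H* = 0.202, so H* = 11.3.
From dB/dt = 0: 0.782(1 - B*/1160) = 0.0125·11.3, giving B* = 1160·(1 - 0.181) = 950.
From dH/dt = 0: 0.000848·950 - 0.168 = 0.0467C*, so C* = 0.637/0.0467 = 13.6.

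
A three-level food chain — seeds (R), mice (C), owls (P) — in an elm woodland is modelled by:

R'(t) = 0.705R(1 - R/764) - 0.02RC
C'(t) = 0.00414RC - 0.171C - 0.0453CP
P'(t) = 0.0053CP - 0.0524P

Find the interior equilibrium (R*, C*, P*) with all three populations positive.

From dP/dt = 0: 0.0053C* = 0.0524, so C* = 9.89.
From dR/dt = 0: 0.705(1 - R*/764) = 0.02·9.89, giving R* = 764·(1 - 0.28) = 550.
From dC/dt = 0: 0.00414·550 - 0.171 = 0.0453P*, so P* = 2.1/0.0453 = 46.5.

R* ≈ 550, C* ≈ 9.89, P* ≈ 46.5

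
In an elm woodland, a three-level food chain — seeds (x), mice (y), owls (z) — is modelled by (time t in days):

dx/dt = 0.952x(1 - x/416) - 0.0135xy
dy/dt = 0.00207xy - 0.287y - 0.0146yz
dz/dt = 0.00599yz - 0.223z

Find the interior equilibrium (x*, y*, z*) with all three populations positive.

x* ≈ 196, y* ≈ 37.2, z* ≈ 8.19

From dz/dt = 0: 0.00599y* = 0.223, so y* = 37.2.
From dx/dt = 0: 0.952(1 - x*/416) = 0.0135·37.2, giving x* = 416·(1 - 0.528) = 196.
From dy/dt = 0: 0.00207·196 - 0.287 = 0.0146z*, so z* = 0.12/0.0146 = 8.19.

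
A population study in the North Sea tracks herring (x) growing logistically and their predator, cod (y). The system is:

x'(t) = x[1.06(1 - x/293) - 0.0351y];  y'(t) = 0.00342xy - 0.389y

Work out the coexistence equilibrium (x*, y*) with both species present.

From dy/dt = 0 with y > 0: 0.00342x* = 0.389, so x* = 114.
Substitute into dx/dt = 0: 1.06(1 - 114/293) = 0.0351y*.
The bracket is 0.612, giving y* = 0.649/0.0351 = 18.5.

x* ≈ 114, y* ≈ 18.5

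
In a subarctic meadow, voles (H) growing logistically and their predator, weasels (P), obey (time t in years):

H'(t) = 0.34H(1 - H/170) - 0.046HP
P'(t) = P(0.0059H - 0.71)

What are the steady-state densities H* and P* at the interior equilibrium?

From dP/dt = 0 with P > 0: 0.0059H* = 0.71, so H* = 120.
Substitute into dH/dt = 0: 0.34(1 - 120/170) = 0.046P*.
The bracket is 0.292, giving P* = 0.0993/0.046 = 2.16.

H* ≈ 120, P* ≈ 2.16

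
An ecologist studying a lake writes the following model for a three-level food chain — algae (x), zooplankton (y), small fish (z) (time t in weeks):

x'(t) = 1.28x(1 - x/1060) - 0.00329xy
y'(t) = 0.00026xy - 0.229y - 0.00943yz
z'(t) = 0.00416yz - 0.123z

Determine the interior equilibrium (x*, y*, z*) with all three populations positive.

From dz/dt = 0: 0.00416y* = 0.123, so y* = 29.6.
From dx/dt = 0: 1.28(1 - x*/1060) = 0.00329·29.6, giving x* = 1060·(1 - 0.076) = 979.
From dy/dt = 0: 0.00026·979 - 0.229 = 0.00943z*, so z* = 0.0257/0.00943 = 2.72.

x* ≈ 979, y* ≈ 29.6, z* ≈ 2.72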